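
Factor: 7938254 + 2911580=2^1*1201^1*4517^1 = 10849834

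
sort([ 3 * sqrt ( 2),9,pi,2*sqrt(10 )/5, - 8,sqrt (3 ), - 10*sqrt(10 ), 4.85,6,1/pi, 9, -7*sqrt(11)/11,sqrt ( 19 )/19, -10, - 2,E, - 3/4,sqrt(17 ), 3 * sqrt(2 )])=[ - 10*sqrt(10 ), - 10,-8,-7*sqrt(11)/11, - 2, - 3/4,sqrt(19 )/19 , 1/pi,2*sqrt( 10)/5, sqrt( 3 ),E,pi,sqrt(17 ), 3* sqrt ( 2),3 * sqrt(2 ), 4.85,6,9,9]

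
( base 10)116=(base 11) A6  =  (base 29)40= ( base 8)164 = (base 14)84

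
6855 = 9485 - 2630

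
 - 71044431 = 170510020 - 241554451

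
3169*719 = 2278511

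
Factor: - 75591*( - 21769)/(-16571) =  - 3^2*11^1*37^1*73^( - 1)*1979^1 = -7249077/73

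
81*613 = 49653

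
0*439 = 0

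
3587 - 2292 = 1295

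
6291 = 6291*1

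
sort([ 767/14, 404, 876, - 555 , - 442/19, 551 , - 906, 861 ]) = [-906, - 555, - 442/19,767/14, 404, 551, 861,  876]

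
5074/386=13 + 28/193 = 13.15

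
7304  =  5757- - 1547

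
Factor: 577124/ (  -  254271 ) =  - 2^2*3^( - 1 )*131^( - 1)*223^1 = - 892/393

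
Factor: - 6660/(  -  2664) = 2^( - 1)*5^1  =  5/2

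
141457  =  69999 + 71458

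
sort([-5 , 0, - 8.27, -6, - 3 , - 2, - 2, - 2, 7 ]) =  [ - 8.27,- 6, - 5, - 3, - 2, - 2,-2, 0, 7 ]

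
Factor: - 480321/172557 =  - 643/231 = - 3^ (-1) * 7^(-1 )*11^ ( - 1)*643^1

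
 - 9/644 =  - 9/644 = - 0.01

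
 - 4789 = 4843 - 9632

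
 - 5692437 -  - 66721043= 61028606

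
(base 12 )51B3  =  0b10001011010111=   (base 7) 35001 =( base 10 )8919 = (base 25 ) e6j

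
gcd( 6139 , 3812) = 1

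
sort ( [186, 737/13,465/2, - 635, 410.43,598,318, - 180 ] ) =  [ - 635 ,-180, 737/13,186,  465/2,318, 410.43,598]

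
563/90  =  6+ 23/90= 6.26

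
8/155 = 8/155 = 0.05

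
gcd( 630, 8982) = 18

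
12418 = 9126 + 3292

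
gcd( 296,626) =2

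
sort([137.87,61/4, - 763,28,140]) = [- 763, 61/4,28, 137.87, 140]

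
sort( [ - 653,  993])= [ - 653, 993]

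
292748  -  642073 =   -  349325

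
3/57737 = 3/57737= 0.00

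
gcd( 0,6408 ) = 6408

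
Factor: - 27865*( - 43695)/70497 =3^( - 1)*5^2*7^(  -  1 )*373^ ( - 1)*971^1*5573^1=135284575/7833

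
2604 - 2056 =548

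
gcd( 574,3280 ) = 82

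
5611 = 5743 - 132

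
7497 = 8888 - 1391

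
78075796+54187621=132263417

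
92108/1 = 92108= 92108.00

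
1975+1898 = 3873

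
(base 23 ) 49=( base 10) 101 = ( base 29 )3e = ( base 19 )56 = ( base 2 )1100101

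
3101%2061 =1040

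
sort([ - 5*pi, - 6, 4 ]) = [ - 5*pi,  -  6, 4 ] 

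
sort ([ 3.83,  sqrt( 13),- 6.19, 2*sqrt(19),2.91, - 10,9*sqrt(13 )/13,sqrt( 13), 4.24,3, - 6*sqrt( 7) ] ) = [ - 6*sqrt(7), - 10,-6.19, 9*sqrt( 13) /13,2.91,3,sqrt(13 ) , sqrt (13),3.83,4.24,2*sqrt( 19 )] 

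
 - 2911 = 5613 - 8524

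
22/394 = 11/197= 0.06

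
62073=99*627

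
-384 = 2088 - 2472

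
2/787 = 2/787   =  0.00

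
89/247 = 89/247=0.36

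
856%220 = 196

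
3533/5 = 3533/5 = 706.60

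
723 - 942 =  - 219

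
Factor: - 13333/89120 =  - 2^ ( - 5)*5^(-1 )*67^1*199^1 * 557^( - 1)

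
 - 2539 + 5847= 3308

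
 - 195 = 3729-3924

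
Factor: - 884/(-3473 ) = 2^2 * 13^1*17^1 * 23^( -1)* 151^ (-1)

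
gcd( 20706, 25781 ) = 203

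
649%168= 145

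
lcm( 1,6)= 6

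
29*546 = 15834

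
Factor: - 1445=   -5^1* 17^2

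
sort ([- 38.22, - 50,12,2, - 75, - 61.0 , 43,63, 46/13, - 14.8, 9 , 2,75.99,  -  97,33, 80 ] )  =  [ - 97, - 75, - 61.0, - 50, - 38.22,  -  14.8,2 , 2, 46/13, 9, 12,33, 43,63 , 75.99 , 80 ] 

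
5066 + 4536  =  9602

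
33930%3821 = 3362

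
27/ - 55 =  - 1 + 28/55 = - 0.49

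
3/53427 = 1/17809 = 0.00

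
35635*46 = 1639210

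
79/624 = 79/624 = 0.13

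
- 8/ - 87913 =8/87913= 0.00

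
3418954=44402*77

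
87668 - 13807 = 73861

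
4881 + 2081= 6962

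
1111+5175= 6286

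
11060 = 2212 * 5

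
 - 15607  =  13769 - 29376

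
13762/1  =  13762 =13762.00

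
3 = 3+0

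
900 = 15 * 60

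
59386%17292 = 7510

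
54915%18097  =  624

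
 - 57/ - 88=57/88 = 0.65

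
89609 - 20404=69205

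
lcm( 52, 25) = 1300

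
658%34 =12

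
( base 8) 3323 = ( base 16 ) 6D3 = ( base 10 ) 1747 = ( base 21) 3K4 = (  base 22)3d9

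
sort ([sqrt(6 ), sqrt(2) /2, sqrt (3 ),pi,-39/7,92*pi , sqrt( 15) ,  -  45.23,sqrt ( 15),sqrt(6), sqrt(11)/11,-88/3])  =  [ - 45.23,-88/3, - 39/7,sqrt(11) /11 , sqrt( 2)/2, sqrt(3),sqrt( 6 ), sqrt (6),pi , sqrt(15), sqrt( 15),92*pi] 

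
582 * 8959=5214138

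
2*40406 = 80812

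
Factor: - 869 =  - 11^1*79^1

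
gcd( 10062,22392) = 18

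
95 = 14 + 81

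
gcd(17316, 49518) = 18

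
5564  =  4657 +907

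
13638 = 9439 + 4199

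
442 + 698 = 1140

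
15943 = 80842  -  64899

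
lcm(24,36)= 72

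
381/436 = 381/436 = 0.87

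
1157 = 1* 1157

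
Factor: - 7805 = -5^1*7^1*223^1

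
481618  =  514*937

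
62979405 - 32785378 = 30194027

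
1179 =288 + 891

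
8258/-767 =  - 11 + 179/767=-10.77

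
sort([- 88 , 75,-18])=[- 88,-18, 75 ]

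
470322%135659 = 63345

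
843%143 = 128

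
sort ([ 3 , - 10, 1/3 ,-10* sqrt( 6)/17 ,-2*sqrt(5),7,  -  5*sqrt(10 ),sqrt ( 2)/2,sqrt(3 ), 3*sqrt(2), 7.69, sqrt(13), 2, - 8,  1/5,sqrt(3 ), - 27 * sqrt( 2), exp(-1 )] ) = [  -  27*sqrt(2 ),-5*sqrt (10 ),  -  10, - 8,  -  2 * sqrt(5),- 10*sqrt(6)/17, 1/5  ,  1/3, exp( - 1 ),sqrt(2) /2, sqrt(3),  sqrt(3),2, 3, sqrt( 13 ),3*sqrt(2),7, 7.69] 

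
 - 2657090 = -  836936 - 1820154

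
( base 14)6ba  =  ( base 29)1h6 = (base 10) 1340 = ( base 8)2474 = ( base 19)3DA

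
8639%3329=1981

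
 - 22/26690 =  - 11/13345=- 0.00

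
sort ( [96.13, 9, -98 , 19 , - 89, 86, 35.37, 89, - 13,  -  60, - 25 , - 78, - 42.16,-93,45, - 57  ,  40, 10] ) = [-98,- 93, - 89 , - 78, - 60, - 57,- 42.16, - 25,-13, 9,10,  19, 35.37, 40, 45, 86, 89 , 96.13 ] 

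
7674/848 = 3837/424 = 9.05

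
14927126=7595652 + 7331474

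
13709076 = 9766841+3942235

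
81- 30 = 51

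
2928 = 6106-3178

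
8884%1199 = 491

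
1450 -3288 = -1838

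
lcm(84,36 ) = 252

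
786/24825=262/8275 =0.03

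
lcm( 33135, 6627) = 33135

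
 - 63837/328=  - 1557/8 = - 194.62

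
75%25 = 0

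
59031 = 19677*3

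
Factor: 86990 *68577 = 5965513230 =2^1*3^1*5^1*8699^1 * 22859^1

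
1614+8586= 10200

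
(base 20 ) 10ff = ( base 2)10000001111011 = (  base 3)102101222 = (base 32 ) 83R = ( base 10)8315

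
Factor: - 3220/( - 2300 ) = 7/5 = 5^( - 1 )*7^1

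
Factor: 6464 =2^6*101^1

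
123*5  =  615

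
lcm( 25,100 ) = 100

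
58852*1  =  58852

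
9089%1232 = 465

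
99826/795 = 99826/795  =  125.57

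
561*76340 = 42826740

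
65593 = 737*89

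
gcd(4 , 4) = 4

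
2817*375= 1056375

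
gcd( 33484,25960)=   44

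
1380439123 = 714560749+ 665878374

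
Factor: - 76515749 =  - 76515749^1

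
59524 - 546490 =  - 486966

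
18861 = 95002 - 76141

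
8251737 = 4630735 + 3621002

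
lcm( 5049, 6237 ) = 106029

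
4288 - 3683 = 605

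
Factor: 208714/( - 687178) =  - 11^1*53^1*179^1*343589^( - 1) = - 104357/343589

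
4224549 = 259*16311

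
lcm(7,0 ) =0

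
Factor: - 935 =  - 5^1*11^1*17^1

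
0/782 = 0 = 0.00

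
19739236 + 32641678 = 52380914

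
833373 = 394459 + 438914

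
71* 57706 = 4097126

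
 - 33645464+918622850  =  884977386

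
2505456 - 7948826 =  - 5443370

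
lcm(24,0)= 0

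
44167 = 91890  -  47723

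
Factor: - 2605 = -5^1*521^1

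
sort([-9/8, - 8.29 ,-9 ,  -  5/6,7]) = [ - 9,  -  8.29,-9/8,- 5/6,7]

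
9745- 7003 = 2742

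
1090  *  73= 79570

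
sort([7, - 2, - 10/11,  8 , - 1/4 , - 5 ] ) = [ - 5, - 2, - 10/11, - 1/4, 7, 8]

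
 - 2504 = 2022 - 4526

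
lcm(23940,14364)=71820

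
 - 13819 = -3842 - 9977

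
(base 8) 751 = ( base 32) f9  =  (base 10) 489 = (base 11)405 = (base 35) DY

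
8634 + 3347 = 11981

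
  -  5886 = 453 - 6339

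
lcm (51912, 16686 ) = 467208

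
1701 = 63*27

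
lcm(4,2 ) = 4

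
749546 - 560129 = 189417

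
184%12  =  4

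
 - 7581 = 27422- 35003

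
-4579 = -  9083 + 4504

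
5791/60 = 96 + 31/60 = 96.52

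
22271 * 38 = 846298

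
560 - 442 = 118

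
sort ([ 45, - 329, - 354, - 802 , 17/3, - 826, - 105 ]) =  [ - 826, - 802, - 354, - 329, - 105,17/3,  45 ]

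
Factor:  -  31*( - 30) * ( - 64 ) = -2^7*3^1*5^1 * 31^1 = - 59520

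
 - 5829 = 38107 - 43936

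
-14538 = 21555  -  36093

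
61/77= 61/77 = 0.79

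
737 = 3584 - 2847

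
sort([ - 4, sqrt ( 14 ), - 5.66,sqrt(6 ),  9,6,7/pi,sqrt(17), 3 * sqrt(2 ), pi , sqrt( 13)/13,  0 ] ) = [ - 5.66, - 4,0,  sqrt( 13) /13,7/pi,sqrt( 6),pi, sqrt( 14 ),sqrt( 17 ),3*sqrt( 2 ),6,9 ]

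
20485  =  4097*5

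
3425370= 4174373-749003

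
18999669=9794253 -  -9205416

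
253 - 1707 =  - 1454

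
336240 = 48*7005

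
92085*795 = 73207575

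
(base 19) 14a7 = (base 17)1c70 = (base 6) 103204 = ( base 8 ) 20464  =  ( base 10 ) 8500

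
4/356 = 1/89= 0.01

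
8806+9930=18736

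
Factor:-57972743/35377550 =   -  2^(-1)*5^ ( - 2)*13^(  -  1)*19^1*37^(-1) * 163^1*  1471^( - 1 )*18719^1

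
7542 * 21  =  158382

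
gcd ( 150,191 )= 1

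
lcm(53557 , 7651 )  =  53557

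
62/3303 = 62/3303=0.02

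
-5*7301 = - 36505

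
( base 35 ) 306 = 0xe61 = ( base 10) 3681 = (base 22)7d7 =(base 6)25013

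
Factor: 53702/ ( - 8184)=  - 2441/372 = - 2^( - 2) * 3^(- 1 )*31^(-1)*2441^1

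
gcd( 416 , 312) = 104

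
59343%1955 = 693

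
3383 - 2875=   508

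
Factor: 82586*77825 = 2^1*  5^2*7^1*11^1 * 17^1*283^1*347^1  =  6427255450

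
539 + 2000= 2539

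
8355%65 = 35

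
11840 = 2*5920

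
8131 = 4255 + 3876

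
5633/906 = 6 +197/906 = 6.22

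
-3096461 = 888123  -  3984584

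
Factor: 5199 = 3^1 * 1733^1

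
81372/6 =13562 = 13562.00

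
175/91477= 175/91477 = 0.00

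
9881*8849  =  87436969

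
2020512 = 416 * 4857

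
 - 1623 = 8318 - 9941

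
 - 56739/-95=56739/95 = 597.25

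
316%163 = 153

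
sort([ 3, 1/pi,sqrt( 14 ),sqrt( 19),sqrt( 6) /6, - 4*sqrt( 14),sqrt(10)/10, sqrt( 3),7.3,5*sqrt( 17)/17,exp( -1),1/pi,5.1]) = [ - 4*sqrt( 14),sqrt( 10) /10,  1/pi,1/pi,exp(-1), sqrt( 6) /6 , 5 * sqrt(17) /17, sqrt ( 3 ),3, sqrt ( 14),sqrt(19),5.1,  7.3]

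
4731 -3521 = 1210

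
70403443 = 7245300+63158143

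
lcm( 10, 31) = 310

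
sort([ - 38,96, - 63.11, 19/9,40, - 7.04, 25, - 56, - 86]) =[ - 86,-63.11,-56, - 38, - 7.04, 19/9, 25,40, 96] 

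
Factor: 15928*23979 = 381937512=2^3*3^1*11^1*181^1*7993^1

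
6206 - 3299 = 2907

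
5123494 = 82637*62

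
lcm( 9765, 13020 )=39060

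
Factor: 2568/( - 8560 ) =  - 2^ ( - 1)*3^1*5^(  -  1) = - 3/10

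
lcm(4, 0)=0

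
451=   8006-7555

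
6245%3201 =3044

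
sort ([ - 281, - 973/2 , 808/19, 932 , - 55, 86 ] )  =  [-973/2 , - 281, - 55, 808/19, 86, 932] 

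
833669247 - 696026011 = 137643236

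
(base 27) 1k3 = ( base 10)1272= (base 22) 2di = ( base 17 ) 46e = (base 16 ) 4f8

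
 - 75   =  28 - 103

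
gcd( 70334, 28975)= 1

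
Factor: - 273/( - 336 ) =2^( -4) * 13^1 = 13/16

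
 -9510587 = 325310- 9835897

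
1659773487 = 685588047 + 974185440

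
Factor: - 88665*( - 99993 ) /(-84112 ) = - 8865879345/84112 = -2^( - 4 )*3^2*5^1*7^( - 1)*23^1 * 257^1*751^ ( - 1)*33331^1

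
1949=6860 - 4911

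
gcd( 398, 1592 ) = 398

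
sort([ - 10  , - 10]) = [ - 10, - 10 ] 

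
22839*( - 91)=-2078349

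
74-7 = 67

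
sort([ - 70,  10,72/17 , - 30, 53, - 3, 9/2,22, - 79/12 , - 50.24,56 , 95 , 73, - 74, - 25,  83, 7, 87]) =[ - 74 , - 70,-50.24,- 30 ,-25, - 79/12, - 3,72/17, 9/2,7, 10,  22,53,  56, 73, 83 , 87,  95 ] 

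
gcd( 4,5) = 1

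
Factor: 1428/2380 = 3/5 = 3^1*5^(  -  1) 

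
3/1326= 1/442  =  0.00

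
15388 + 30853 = 46241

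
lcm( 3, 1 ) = 3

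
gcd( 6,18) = 6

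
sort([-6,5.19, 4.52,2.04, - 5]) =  [ - 6, - 5, 2.04,4.52,5.19]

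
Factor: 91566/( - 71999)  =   - 2^1* 3^2*5087^1*71999^( - 1) 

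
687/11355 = 229/3785  =  0.06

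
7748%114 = 110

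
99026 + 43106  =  142132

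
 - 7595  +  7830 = 235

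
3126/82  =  1563/41 = 38.12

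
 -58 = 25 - 83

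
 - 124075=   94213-218288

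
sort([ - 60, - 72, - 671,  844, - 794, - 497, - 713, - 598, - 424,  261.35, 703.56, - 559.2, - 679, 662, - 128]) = [  -  794, - 713, - 679, -671,  -  598, - 559.2, - 497, - 424, - 128, - 72 , - 60,261.35, 662,703.56, 844]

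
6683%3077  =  529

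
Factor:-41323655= - 5^1*8264731^1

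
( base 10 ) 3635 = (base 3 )11222122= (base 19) A16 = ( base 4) 320303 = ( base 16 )e33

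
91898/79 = 91898/79=1163.27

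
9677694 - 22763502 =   -  13085808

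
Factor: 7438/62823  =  2^1 *3^(-1)*43^(- 1) * 487^ ( - 1 ) * 3719^1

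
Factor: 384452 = 2^2*223^1 * 431^1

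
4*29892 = 119568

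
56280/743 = 75 + 555/743 = 75.75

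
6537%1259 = 242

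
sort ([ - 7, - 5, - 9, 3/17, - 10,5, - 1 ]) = [ - 10, - 9, - 7,  -  5, - 1,  3/17,  5]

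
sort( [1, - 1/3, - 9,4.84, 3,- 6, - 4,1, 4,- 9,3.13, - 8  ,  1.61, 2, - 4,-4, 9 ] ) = [-9, - 9, - 8,  -  6, - 4, - 4, - 4, - 1/3, 1, 1,1.61, 2, 3, 3.13, 4,4.84,  9 ] 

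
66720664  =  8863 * 7528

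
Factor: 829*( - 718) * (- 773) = 460106606=2^1 * 359^1*773^1 * 829^1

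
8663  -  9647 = -984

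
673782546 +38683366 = 712465912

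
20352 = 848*24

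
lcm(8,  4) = 8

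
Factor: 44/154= 2/7 = 2^1*7^( - 1 )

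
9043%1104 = 211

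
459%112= 11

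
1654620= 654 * 2530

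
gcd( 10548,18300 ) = 12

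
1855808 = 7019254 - 5163446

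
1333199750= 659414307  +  673785443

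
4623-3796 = 827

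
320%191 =129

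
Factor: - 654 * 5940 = -2^3 * 3^4*5^1*11^1*109^1=- 3884760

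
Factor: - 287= - 7^1 * 41^1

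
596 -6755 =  - 6159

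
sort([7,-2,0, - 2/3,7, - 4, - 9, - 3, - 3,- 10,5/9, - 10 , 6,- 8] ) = [-10 , - 10 , - 9, - 8, - 4,  -  3, - 3  ,-2,-2/3,  0,5/9, 6, 7, 7 ]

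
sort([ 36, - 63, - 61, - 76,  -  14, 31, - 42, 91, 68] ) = [  -  76, - 63 , - 61, - 42, - 14,31, 36, 68, 91 ]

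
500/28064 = 125/7016 =0.02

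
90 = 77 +13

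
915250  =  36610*25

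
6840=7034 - 194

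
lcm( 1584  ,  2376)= 4752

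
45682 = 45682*1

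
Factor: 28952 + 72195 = 101147 = 41^1*2467^1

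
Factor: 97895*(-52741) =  - 5^1 *7^1*13^1*2797^1*4057^1 = -5163080195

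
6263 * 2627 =16452901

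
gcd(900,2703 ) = 3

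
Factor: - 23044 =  - 2^2*7^1*823^1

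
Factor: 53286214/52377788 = 2^( - 1 )*107^1*499^2*  13094447^( - 1) = 26643107/26188894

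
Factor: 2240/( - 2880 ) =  - 3^( - 2 )*7^1=- 7/9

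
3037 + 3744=6781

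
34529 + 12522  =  47051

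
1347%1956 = 1347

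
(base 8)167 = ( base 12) 9b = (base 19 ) 65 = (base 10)119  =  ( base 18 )6b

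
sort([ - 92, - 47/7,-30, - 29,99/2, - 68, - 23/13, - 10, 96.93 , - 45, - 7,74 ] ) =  [-92,  -  68 , - 45, - 30,  -  29, - 10, - 7,-47/7, - 23/13,  99/2  ,  74, 96.93 ] 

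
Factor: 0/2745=0 =0^1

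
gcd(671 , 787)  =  1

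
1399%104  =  47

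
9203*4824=44395272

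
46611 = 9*5179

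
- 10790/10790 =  - 1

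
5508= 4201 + 1307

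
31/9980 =31/9980 = 0.00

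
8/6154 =4/3077 = 0.00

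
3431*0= 0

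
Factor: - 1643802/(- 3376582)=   3^1*11^ ( -1)*31^(-1)*4951^(-1)*273967^1 = 821901/1688291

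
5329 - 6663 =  - 1334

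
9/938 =9/938 = 0.01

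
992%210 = 152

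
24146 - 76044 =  - 51898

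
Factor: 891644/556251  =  2^2*3^( - 1)*13^2*157^( - 1) *1181^( - 1 ) *1319^1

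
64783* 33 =2137839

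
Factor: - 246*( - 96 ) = 2^6 *3^2*41^1 = 23616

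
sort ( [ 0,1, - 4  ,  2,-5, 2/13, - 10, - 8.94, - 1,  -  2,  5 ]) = [ - 10, - 8.94,- 5,-4, - 2,  -  1,0 , 2/13,1 , 2,5 ] 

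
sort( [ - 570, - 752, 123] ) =[- 752,-570,  123] 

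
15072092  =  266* 56662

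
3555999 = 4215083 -659084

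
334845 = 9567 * 35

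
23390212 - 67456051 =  - 44065839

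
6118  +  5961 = 12079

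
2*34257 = 68514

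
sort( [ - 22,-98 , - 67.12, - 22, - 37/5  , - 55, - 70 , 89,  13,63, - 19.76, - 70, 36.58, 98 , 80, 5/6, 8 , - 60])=[-98, - 70,-70, - 67.12, - 60, - 55, - 22, - 22,-19.76, - 37/5 , 5/6,8, 13 , 36.58,  63, 80, 89,98]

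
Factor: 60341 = 83^1*727^1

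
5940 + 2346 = 8286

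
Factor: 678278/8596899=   2^1*3^(  -  2)*339139^1* 955211^( - 1) 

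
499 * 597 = 297903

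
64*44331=2837184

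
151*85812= 12957612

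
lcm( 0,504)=0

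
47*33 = 1551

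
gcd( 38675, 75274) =1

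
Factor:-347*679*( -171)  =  40289823 = 3^2*7^1*19^1*97^1*347^1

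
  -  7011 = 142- 7153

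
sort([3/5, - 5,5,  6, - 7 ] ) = [ - 7, - 5, 3/5, 5, 6] 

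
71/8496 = 71/8496 = 0.01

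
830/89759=830/89759 = 0.01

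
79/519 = 79/519 = 0.15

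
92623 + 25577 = 118200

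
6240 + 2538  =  8778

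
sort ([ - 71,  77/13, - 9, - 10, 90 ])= [ - 71, - 10, - 9, 77/13 , 90] 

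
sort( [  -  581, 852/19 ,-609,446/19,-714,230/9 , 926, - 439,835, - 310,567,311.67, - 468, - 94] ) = [ - 714, - 609,-581, - 468,-439 ,-310, - 94,446/19,  230/9 , 852/19,311.67, 567,835,926 ]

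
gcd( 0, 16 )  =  16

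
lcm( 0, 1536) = 0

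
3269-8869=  - 5600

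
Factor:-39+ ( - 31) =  - 70 = - 2^1*5^1*7^1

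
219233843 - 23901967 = 195331876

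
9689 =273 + 9416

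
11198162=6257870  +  4940292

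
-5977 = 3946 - 9923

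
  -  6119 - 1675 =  - 7794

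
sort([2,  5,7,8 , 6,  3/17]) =[3/17,2 , 5,  6,  7, 8 ] 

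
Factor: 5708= 2^2*1427^1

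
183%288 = 183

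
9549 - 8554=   995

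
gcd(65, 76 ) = 1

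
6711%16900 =6711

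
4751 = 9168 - 4417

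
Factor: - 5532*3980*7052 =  - 2^6*3^1*5^1* 41^1*43^1 * 199^1*461^1 = - 155266422720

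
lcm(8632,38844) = 77688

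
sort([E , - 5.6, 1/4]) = [ - 5.6,1/4, E ]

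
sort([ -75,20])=[ - 75,20]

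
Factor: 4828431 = 3^1 * 1609477^1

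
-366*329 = - 120414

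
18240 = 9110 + 9130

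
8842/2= 4421 = 4421.00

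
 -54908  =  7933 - 62841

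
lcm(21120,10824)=865920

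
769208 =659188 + 110020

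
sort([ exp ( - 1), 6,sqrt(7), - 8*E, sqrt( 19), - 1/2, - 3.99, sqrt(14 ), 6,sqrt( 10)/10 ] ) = [ - 8*E,-3.99, - 1/2,sqrt( 10 ) /10,exp(-1), sqrt( 7 ),sqrt(14 ),  sqrt(19),  6,6] 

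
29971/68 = 440  +  3/4 = 440.75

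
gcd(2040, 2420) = 20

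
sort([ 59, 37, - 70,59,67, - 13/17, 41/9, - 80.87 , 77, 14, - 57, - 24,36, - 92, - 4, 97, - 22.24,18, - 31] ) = [ - 92, - 80.87, - 70, - 57 , - 31, - 24, - 22.24 , - 4, - 13/17,41/9,14,18, 36, 37, 59 , 59,67,  77,97 ]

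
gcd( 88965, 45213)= 3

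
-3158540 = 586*(-5390)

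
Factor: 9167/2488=2^( - 3)*89^1*103^1*311^( - 1)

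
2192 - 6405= - 4213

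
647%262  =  123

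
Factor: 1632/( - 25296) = -2^1*31^( - 1) = -2/31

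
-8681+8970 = 289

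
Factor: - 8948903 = -101^1* 251^1* 353^1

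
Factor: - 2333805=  - 3^1*5^1*157^1* 991^1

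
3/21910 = 3/21910 = 0.00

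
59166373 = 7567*7819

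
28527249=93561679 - 65034430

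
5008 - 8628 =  - 3620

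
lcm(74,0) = 0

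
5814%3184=2630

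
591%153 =132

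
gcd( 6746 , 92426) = 2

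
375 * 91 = 34125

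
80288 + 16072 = 96360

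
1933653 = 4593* 421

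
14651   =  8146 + 6505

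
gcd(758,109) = 1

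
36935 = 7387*5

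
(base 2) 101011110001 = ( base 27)3MK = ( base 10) 2801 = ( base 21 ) 678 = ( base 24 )4kh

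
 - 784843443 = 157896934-942740377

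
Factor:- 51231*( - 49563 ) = 3^3*5507^1*17077^1 = 2539162053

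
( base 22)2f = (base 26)27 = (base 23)2D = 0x3B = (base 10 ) 59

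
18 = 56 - 38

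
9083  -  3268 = 5815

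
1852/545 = 3 + 217/545= 3.40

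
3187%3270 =3187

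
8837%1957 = 1009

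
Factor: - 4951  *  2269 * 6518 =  - 73222032242 = - 2^1*2269^1*3259^1*4951^1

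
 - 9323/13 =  - 9323/13 = - 717.15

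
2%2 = 0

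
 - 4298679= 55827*(-77 )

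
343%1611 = 343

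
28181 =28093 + 88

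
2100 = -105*(  -  20 ) 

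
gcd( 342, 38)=38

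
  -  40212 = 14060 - 54272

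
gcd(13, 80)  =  1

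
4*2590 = 10360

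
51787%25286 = 1215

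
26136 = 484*54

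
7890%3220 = 1450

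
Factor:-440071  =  -157^1*2803^1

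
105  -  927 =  -822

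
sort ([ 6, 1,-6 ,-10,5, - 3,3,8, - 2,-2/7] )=[-10,- 6,-3, - 2,-2/7 , 1,3,5,6,8 ] 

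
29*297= 8613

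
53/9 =5 +8/9 = 5.89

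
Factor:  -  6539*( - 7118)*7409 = 344848956218 = 2^1*13^1*31^1*239^1 * 503^1 * 3559^1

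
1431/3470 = 1431/3470 = 0.41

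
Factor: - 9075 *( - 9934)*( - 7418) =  - 668740488900  =  -2^2*3^1*5^2*11^2*3709^1 * 4967^1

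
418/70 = 5 +34/35=   5.97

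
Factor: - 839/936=  -  2^(  -  3)*3^( - 2)*13^( - 1)*839^1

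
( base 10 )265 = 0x109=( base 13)175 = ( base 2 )100001001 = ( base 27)9M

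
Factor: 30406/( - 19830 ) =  - 3^( - 1 )*5^ ( - 1)*23^1 = - 23/15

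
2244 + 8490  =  10734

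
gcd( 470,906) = 2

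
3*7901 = 23703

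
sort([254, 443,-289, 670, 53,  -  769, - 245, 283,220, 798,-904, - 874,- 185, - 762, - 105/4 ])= [ - 904, - 874,-769, - 762, - 289, - 245 , - 185, - 105/4,53, 220,254,283, 443, 670,  798]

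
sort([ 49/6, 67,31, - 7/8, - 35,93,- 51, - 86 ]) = [ - 86 , - 51, - 35,- 7/8 , 49/6, 31,67, 93] 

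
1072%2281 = 1072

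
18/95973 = 6/31991 = 0.00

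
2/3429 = 2/3429 =0.00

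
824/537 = 1+287/537  =  1.53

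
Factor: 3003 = 3^1*7^1*11^1*13^1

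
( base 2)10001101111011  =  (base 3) 110110102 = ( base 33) 8B8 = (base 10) 9083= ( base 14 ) 344B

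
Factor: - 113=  - 113^1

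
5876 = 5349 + 527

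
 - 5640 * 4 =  - 22560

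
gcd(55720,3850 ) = 70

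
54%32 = 22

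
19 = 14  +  5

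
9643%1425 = 1093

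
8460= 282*30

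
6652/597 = 11 + 85/597 = 11.14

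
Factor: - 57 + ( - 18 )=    - 75 = - 3^1*5^2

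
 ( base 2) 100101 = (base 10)37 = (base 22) 1f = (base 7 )52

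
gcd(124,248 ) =124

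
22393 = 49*457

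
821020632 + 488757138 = 1309777770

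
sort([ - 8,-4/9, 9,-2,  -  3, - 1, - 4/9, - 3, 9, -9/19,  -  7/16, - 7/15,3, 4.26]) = [  -  8, - 3, - 3 ,-2, - 1,- 9/19, -7/15, - 4/9, - 4/9, -7/16, 3, 4.26,9, 9]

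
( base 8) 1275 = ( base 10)701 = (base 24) 155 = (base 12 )4A5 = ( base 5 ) 10301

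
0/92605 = 0 = 0.00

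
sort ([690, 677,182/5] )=[ 182/5,  677,  690 ]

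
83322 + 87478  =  170800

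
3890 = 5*778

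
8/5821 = 8/5821 = 0.00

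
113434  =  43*2638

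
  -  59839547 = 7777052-67616599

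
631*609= 384279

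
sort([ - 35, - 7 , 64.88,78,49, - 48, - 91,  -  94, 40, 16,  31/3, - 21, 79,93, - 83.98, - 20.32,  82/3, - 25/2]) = [ - 94,-91, - 83.98, - 48, - 35, - 21, - 20.32, - 25/2, - 7 , 31/3,16,82/3,40, 49 , 64.88,78, 79, 93 ]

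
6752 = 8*844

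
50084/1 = 50084 =50084.00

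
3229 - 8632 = -5403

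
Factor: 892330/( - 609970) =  - 17^1*29^1*337^(-1)= - 493/337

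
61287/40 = 61287/40 =1532.17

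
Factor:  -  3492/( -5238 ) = 2^1*3^(  -  1 ) = 2/3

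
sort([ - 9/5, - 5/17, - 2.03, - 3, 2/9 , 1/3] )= [  -  3, - 2.03,-9/5, - 5/17, 2/9,1/3]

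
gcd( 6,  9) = 3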